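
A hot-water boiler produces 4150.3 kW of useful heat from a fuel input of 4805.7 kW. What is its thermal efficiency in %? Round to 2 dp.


eta = (4150.3/4805.7)*100 = 86.36 %

86.36 %


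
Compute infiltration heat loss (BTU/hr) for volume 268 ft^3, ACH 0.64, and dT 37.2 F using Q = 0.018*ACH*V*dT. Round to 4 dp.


Q = 0.018 * 0.64 * 268 * 37.2 = 114.8498 BTU/hr

114.8498 BTU/hr


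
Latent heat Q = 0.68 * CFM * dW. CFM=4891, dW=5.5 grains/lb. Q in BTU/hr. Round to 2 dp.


Q = 0.68 * 4891 * 5.5 = 18292.34 BTU/hr

18292.34 BTU/hr


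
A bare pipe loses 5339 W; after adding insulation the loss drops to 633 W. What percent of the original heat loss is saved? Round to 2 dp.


Savings = ((5339-633)/5339)*100 = 88.14 %

88.14 %


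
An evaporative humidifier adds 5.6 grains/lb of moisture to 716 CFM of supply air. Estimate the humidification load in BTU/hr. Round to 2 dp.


Q = 0.68 * 716 * 5.6 = 2726.53 BTU/hr

2726.53 BTU/hr


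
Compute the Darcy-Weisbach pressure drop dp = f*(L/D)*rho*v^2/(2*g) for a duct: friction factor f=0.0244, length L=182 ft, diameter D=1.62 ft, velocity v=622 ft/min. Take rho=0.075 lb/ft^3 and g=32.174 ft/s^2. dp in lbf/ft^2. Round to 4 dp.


v_fps = 622/60 = 10.3667 ft/s
dp = 0.0244*(182/1.62)*0.075*10.3667^2/(2*32.174) = 0.3434 lbf/ft^2

0.3434 lbf/ft^2


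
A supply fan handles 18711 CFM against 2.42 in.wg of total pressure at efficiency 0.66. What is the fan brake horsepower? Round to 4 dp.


BHP = 18711 * 2.42 / (6356 * 0.66) = 10.7941 hp

10.7941 hp


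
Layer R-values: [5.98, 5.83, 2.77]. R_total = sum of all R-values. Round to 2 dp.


R_total = 5.98 + 5.83 + 2.77 = 14.58

14.58


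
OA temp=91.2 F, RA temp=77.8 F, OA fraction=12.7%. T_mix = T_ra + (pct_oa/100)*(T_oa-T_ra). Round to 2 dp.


T_mix = 77.8 + (12.7/100)*(91.2-77.8) = 79.50 F

79.50 F


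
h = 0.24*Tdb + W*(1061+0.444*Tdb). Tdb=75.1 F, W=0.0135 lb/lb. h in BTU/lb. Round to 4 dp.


h = 0.24*75.1 + 0.0135*(1061+0.444*75.1) = 32.7976 BTU/lb

32.7976 BTU/lb


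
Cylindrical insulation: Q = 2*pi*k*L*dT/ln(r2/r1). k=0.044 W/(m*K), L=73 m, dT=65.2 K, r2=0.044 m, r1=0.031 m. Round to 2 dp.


Q = 2*pi*0.044*73*65.2/ln(0.044/0.031) = 3757.37 W

3757.37 W


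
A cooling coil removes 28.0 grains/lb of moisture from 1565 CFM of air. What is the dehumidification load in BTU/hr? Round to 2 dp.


Q = 0.68 * 1565 * 28.0 = 29797.60 BTU/hr

29797.60 BTU/hr


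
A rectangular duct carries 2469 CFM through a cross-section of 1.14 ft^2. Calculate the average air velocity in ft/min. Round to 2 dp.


V = 2469 / 1.14 = 2165.79 ft/min

2165.79 ft/min


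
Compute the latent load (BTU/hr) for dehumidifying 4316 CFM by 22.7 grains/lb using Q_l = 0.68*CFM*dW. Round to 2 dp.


Q = 0.68 * 4316 * 22.7 = 66621.78 BTU/hr

66621.78 BTU/hr


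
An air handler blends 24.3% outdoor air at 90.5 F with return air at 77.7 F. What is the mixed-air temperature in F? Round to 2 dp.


T_mix = 77.7 + (24.3/100)*(90.5-77.7) = 80.81 F

80.81 F


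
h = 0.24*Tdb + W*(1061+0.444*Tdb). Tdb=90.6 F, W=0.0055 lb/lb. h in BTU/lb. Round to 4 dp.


h = 0.24*90.6 + 0.0055*(1061+0.444*90.6) = 27.8007 BTU/lb

27.8007 BTU/lb


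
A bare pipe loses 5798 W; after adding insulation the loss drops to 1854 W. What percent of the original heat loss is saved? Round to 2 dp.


Savings = ((5798-1854)/5798)*100 = 68.02 %

68.02 %


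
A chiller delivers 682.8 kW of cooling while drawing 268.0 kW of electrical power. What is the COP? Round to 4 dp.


COP = 682.8 / 268.0 = 2.5478

2.5478


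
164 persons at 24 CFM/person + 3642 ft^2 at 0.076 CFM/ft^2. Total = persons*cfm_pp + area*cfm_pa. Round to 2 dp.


Total = 164*24 + 3642*0.076 = 4212.79 CFM

4212.79 CFM


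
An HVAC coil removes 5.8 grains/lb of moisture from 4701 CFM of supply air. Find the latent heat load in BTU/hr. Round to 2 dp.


Q = 0.68 * 4701 * 5.8 = 18540.74 BTU/hr

18540.74 BTU/hr


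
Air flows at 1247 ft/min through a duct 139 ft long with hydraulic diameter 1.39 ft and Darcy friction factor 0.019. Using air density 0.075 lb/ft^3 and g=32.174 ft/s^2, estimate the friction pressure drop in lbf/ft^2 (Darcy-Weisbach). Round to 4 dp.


v_fps = 1247/60 = 20.7833 ft/s
dp = 0.019*(139/1.39)*0.075*20.7833^2/(2*32.174) = 0.9566 lbf/ft^2

0.9566 lbf/ft^2


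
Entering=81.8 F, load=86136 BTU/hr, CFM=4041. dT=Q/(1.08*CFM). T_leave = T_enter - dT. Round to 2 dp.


dT = 86136/(1.08*4041) = 19.7366
T_leave = 81.8 - 19.7366 = 62.06 F

62.06 F


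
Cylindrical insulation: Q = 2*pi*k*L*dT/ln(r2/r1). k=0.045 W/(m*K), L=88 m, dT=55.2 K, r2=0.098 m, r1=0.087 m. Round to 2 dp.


Q = 2*pi*0.045*88*55.2/ln(0.098/0.087) = 11535.88 W

11535.88 W


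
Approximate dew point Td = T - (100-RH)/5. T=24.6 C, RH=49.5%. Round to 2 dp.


Td = 24.6 - (100-49.5)/5 = 14.50 C

14.50 C


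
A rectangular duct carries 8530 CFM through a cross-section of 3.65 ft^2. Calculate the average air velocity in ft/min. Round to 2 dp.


V = 8530 / 3.65 = 2336.99 ft/min

2336.99 ft/min


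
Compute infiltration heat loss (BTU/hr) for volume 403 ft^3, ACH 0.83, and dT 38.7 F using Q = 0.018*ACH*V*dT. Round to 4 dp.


Q = 0.018 * 0.83 * 403 * 38.7 = 233.0057 BTU/hr

233.0057 BTU/hr


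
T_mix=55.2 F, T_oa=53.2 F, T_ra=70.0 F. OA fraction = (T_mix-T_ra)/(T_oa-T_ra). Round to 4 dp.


frac = (55.2 - 70.0) / (53.2 - 70.0) = 0.8810

0.8810


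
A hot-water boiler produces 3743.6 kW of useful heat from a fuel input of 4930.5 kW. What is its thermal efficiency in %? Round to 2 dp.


eta = (3743.6/4930.5)*100 = 75.93 %

75.93 %


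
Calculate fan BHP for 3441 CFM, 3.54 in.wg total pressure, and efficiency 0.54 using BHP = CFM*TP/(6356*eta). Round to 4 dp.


BHP = 3441 * 3.54 / (6356 * 0.54) = 3.5490 hp

3.5490 hp


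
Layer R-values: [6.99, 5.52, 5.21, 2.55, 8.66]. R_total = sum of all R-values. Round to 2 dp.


R_total = 6.99 + 5.52 + 5.21 + 2.55 + 8.66 = 28.93

28.93


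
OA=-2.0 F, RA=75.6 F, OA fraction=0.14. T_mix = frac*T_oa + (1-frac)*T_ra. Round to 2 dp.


T_mix = 0.14*(-2.0) + 0.86*75.6 = 64.74 F

64.74 F


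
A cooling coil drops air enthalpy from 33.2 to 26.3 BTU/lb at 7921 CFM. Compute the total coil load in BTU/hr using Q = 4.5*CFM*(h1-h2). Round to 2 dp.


Q = 4.5 * 7921 * (33.2 - 26.3) = 245947.05 BTU/hr

245947.05 BTU/hr


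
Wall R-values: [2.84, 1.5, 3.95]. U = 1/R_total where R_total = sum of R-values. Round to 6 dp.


R_total = 2.84 + 1.5 + 3.95 = 8.29
U = 1/8.29 = 0.120627

0.120627


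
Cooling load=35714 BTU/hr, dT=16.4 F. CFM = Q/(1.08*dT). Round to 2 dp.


CFM = 35714 / (1.08 * 16.4) = 2016.37

2016.37 CFM


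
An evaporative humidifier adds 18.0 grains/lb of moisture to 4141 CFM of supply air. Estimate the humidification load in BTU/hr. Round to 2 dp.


Q = 0.68 * 4141 * 18.0 = 50685.84 BTU/hr

50685.84 BTU/hr


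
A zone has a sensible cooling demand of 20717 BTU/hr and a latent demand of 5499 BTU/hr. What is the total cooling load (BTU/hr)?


Qt = 20717 + 5499 = 26216 BTU/hr

26216 BTU/hr


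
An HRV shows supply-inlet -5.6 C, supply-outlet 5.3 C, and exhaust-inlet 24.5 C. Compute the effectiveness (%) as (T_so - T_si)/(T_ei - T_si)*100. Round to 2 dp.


eff = (5.3-(-5.6))/(24.5-(-5.6))*100 = 36.21 %

36.21 %


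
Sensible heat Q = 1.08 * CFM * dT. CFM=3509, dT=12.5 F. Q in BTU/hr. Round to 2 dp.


Q = 1.08 * 3509 * 12.5 = 47371.50 BTU/hr

47371.50 BTU/hr


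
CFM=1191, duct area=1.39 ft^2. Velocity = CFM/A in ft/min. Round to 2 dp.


V = 1191 / 1.39 = 856.83 ft/min

856.83 ft/min


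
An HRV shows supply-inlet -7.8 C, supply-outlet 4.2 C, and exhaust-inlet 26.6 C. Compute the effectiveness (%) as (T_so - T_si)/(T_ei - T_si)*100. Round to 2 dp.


eff = (4.2-(-7.8))/(26.6-(-7.8))*100 = 34.88 %

34.88 %


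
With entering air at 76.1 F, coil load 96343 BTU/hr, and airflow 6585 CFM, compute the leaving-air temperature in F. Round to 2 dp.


dT = 96343/(1.08*6585) = 13.5469
T_leave = 76.1 - 13.5469 = 62.55 F

62.55 F


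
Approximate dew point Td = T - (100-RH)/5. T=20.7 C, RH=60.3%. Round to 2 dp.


Td = 20.7 - (100-60.3)/5 = 12.76 C

12.76 C


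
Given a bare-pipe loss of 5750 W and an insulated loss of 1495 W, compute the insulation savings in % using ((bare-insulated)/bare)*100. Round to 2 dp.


Savings = ((5750-1495)/5750)*100 = 74.00 %

74.00 %


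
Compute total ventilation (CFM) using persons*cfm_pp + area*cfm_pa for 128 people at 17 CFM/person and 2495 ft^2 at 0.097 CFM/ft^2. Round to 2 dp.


Total = 128*17 + 2495*0.097 = 2418.02 CFM

2418.02 CFM


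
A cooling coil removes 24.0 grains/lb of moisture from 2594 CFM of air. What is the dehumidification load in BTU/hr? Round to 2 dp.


Q = 0.68 * 2594 * 24.0 = 42334.08 BTU/hr

42334.08 BTU/hr


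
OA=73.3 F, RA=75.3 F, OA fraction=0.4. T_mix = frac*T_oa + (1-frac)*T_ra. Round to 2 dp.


T_mix = 0.4*73.3 + 0.6*75.3 = 74.50 F

74.50 F


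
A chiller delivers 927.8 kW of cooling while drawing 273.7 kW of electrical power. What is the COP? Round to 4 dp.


COP = 927.8 / 273.7 = 3.3898

3.3898


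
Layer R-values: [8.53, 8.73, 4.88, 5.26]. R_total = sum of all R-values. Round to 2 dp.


R_total = 8.53 + 8.73 + 4.88 + 5.26 = 27.40

27.40


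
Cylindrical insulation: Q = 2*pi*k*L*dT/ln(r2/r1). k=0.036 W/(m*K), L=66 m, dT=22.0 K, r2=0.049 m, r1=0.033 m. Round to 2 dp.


Q = 2*pi*0.036*66*22.0/ln(0.049/0.033) = 830.82 W

830.82 W


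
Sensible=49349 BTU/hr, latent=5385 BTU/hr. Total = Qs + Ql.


Qt = 49349 + 5385 = 54734 BTU/hr

54734 BTU/hr


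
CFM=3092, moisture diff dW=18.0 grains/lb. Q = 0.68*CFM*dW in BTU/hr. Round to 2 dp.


Q = 0.68 * 3092 * 18.0 = 37846.08 BTU/hr

37846.08 BTU/hr


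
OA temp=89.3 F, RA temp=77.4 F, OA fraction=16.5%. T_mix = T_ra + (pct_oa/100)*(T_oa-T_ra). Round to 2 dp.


T_mix = 77.4 + (16.5/100)*(89.3-77.4) = 79.36 F

79.36 F


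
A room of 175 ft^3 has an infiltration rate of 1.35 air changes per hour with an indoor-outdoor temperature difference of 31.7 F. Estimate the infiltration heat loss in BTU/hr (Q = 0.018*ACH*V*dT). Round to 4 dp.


Q = 0.018 * 1.35 * 175 * 31.7 = 134.8043 BTU/hr

134.8043 BTU/hr


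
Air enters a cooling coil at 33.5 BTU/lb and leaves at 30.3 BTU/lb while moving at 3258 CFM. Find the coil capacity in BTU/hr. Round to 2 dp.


Q = 4.5 * 3258 * (33.5 - 30.3) = 46915.20 BTU/hr

46915.20 BTU/hr


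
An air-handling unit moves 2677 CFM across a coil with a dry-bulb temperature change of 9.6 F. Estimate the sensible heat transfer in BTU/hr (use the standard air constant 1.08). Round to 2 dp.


Q = 1.08 * 2677 * 9.6 = 27755.14 BTU/hr

27755.14 BTU/hr


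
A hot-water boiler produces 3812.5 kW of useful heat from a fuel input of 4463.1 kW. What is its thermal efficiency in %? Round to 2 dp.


eta = (3812.5/4463.1)*100 = 85.42 %

85.42 %


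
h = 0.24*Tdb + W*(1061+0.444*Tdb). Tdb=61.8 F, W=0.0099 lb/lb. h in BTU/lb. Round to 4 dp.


h = 0.24*61.8 + 0.0099*(1061+0.444*61.8) = 25.6075 BTU/lb

25.6075 BTU/lb


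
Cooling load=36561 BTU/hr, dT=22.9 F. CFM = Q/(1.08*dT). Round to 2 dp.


CFM = 36561 / (1.08 * 22.9) = 1478.29

1478.29 CFM


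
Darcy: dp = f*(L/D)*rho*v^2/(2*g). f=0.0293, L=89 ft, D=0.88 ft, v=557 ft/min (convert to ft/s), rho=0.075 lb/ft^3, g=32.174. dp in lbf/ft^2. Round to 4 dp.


v_fps = 557/60 = 9.2833 ft/s
dp = 0.0293*(89/0.88)*0.075*9.2833^2/(2*32.174) = 0.2977 lbf/ft^2

0.2977 lbf/ft^2


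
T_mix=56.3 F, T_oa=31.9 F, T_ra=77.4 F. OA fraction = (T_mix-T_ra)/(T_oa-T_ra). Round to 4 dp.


frac = (56.3 - 77.4) / (31.9 - 77.4) = 0.4637

0.4637


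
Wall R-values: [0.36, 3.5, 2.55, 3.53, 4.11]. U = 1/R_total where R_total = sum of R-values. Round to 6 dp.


R_total = 0.36 + 3.5 + 2.55 + 3.53 + 4.11 = 14.05
U = 1/14.05 = 0.071174

0.071174


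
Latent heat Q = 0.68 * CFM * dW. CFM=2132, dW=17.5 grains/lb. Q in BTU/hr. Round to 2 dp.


Q = 0.68 * 2132 * 17.5 = 25370.80 BTU/hr

25370.80 BTU/hr


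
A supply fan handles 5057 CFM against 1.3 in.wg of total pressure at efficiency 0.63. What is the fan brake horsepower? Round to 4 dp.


BHP = 5057 * 1.3 / (6356 * 0.63) = 1.6418 hp

1.6418 hp


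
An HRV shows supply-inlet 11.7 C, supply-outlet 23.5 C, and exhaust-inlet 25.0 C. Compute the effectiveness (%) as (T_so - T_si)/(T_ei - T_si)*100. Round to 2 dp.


eff = (23.5-11.7)/(25.0-11.7)*100 = 88.72 %

88.72 %


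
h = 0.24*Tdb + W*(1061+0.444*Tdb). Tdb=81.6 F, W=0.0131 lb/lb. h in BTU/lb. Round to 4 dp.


h = 0.24*81.6 + 0.0131*(1061+0.444*81.6) = 33.9577 BTU/lb

33.9577 BTU/lb


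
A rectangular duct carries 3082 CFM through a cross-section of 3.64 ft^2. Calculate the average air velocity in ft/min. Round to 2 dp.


V = 3082 / 3.64 = 846.70 ft/min

846.70 ft/min


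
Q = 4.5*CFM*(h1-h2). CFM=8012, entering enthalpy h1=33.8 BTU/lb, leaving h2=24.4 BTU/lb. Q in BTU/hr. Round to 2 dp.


Q = 4.5 * 8012 * (33.8 - 24.4) = 338907.60 BTU/hr

338907.60 BTU/hr


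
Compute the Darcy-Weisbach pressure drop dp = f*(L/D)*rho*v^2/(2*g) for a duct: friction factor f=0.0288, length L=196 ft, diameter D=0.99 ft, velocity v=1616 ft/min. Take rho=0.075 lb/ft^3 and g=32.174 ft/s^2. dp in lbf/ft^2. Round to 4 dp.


v_fps = 1616/60 = 26.9333 ft/s
dp = 0.0288*(196/0.99)*0.075*26.9333^2/(2*32.174) = 4.8208 lbf/ft^2

4.8208 lbf/ft^2


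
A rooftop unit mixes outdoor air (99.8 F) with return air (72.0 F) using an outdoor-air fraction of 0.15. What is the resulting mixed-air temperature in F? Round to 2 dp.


T_mix = 0.15*99.8 + 0.85*72.0 = 76.17 F

76.17 F


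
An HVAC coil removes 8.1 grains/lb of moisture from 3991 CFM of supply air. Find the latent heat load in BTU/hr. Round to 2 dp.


Q = 0.68 * 3991 * 8.1 = 21982.43 BTU/hr

21982.43 BTU/hr


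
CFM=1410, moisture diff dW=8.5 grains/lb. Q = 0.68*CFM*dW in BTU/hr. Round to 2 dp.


Q = 0.68 * 1410 * 8.5 = 8149.80 BTU/hr

8149.80 BTU/hr


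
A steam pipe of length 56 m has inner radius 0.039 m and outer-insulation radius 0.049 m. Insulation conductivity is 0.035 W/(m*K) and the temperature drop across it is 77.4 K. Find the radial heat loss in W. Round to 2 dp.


Q = 2*pi*0.035*56*77.4/ln(0.049/0.039) = 4175.90 W

4175.90 W


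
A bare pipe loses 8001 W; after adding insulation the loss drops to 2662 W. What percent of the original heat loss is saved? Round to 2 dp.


Savings = ((8001-2662)/8001)*100 = 66.73 %

66.73 %


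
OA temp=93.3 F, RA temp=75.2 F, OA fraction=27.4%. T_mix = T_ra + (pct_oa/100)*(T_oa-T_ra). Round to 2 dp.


T_mix = 75.2 + (27.4/100)*(93.3-75.2) = 80.16 F

80.16 F


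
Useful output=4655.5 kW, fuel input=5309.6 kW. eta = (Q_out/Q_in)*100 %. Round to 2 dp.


eta = (4655.5/5309.6)*100 = 87.68 %

87.68 %


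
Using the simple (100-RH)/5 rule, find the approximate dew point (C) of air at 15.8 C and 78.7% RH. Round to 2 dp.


Td = 15.8 - (100-78.7)/5 = 11.54 C

11.54 C


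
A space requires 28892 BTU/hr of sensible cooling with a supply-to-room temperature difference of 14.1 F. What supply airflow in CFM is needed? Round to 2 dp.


CFM = 28892 / (1.08 * 14.1) = 1897.29

1897.29 CFM


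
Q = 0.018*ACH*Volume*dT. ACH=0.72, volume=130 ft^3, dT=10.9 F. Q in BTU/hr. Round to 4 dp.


Q = 0.018 * 0.72 * 130 * 10.9 = 18.3643 BTU/hr

18.3643 BTU/hr


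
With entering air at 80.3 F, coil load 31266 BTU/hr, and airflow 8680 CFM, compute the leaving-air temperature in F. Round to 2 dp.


dT = 31266/(1.08*8680) = 3.3353
T_leave = 80.3 - 3.3353 = 76.96 F

76.96 F


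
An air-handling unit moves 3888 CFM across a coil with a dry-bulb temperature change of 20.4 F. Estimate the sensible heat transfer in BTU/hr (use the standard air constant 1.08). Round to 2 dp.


Q = 1.08 * 3888 * 20.4 = 85660.42 BTU/hr

85660.42 BTU/hr


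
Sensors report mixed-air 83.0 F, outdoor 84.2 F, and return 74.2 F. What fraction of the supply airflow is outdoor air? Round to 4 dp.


frac = (83.0 - 74.2) / (84.2 - 74.2) = 0.8800

0.8800


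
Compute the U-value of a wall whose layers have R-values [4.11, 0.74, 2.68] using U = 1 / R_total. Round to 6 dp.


R_total = 4.11 + 0.74 + 2.68 = 7.53
U = 1/7.53 = 0.132802

0.132802


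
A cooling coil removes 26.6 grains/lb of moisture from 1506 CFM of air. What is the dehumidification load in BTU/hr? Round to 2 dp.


Q = 0.68 * 1506 * 26.6 = 27240.53 BTU/hr

27240.53 BTU/hr


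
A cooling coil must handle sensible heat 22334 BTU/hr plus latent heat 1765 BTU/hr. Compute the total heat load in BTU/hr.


Qt = 22334 + 1765 = 24099 BTU/hr

24099 BTU/hr


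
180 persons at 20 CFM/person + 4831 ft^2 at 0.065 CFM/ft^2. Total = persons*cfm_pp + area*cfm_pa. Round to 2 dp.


Total = 180*20 + 4831*0.065 = 3914.02 CFM

3914.02 CFM


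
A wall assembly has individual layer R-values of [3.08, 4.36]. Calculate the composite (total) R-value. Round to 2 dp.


R_total = 3.08 + 4.36 = 7.44

7.44


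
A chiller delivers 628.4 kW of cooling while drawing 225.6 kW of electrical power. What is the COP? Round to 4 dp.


COP = 628.4 / 225.6 = 2.7855

2.7855


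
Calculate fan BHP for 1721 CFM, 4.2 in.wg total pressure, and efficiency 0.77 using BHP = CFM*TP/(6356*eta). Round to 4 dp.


BHP = 1721 * 4.2 / (6356 * 0.77) = 1.4769 hp

1.4769 hp


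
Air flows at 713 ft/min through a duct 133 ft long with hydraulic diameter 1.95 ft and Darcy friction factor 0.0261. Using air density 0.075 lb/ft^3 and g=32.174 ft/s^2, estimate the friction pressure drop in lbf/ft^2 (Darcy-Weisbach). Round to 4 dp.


v_fps = 713/60 = 11.8833 ft/s
dp = 0.0261*(133/1.95)*0.075*11.8833^2/(2*32.174) = 0.2930 lbf/ft^2

0.2930 lbf/ft^2


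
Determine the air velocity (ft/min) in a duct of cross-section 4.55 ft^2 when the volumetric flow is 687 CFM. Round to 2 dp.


V = 687 / 4.55 = 150.99 ft/min

150.99 ft/min


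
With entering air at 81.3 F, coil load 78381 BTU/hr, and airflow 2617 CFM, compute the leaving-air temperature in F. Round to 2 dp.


dT = 78381/(1.08*2617) = 27.7321
T_leave = 81.3 - 27.7321 = 53.57 F

53.57 F


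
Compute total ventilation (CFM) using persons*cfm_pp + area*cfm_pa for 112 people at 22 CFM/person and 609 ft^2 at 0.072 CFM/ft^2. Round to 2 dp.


Total = 112*22 + 609*0.072 = 2507.85 CFM

2507.85 CFM


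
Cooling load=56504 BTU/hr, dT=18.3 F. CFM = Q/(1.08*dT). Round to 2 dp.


CFM = 56504 / (1.08 * 18.3) = 2858.94

2858.94 CFM


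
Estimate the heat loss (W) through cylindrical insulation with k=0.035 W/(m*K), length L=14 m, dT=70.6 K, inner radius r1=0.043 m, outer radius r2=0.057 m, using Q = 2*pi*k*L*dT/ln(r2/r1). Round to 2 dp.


Q = 2*pi*0.035*14*70.6/ln(0.057/0.043) = 771.19 W

771.19 W


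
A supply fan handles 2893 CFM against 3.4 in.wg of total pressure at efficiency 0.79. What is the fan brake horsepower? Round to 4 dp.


BHP = 2893 * 3.4 / (6356 * 0.79) = 1.9589 hp

1.9589 hp


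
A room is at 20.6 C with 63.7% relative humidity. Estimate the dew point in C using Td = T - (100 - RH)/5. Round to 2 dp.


Td = 20.6 - (100-63.7)/5 = 13.34 C

13.34 C


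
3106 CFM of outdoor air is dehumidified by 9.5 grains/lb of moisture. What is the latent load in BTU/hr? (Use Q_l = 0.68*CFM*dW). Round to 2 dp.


Q = 0.68 * 3106 * 9.5 = 20064.76 BTU/hr

20064.76 BTU/hr


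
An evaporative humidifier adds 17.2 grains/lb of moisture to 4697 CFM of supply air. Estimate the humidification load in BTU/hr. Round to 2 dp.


Q = 0.68 * 4697 * 17.2 = 54936.11 BTU/hr

54936.11 BTU/hr


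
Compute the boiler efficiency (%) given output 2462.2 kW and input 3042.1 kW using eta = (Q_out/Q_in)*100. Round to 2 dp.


eta = (2462.2/3042.1)*100 = 80.94 %

80.94 %


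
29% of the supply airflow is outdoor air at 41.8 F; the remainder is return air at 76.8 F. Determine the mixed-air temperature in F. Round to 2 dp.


T_mix = 0.29*41.8 + 0.71*76.8 = 66.65 F

66.65 F


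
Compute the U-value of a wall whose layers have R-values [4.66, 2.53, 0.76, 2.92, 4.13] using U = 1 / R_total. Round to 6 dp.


R_total = 4.66 + 2.53 + 0.76 + 2.92 + 4.13 = 15.00
U = 1/15.00 = 0.066667

0.066667


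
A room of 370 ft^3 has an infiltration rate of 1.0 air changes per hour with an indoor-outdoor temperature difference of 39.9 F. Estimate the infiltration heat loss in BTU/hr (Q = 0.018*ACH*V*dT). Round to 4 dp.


Q = 0.018 * 1.0 * 370 * 39.9 = 265.7340 BTU/hr

265.7340 BTU/hr


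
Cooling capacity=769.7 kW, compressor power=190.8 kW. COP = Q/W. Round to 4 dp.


COP = 769.7 / 190.8 = 4.0341

4.0341


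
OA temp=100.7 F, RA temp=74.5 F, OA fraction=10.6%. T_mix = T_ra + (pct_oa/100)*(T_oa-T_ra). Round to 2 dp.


T_mix = 74.5 + (10.6/100)*(100.7-74.5) = 77.28 F

77.28 F


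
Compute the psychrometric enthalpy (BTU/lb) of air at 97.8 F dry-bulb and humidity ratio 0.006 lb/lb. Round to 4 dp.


h = 0.24*97.8 + 0.006*(1061+0.444*97.8) = 30.0985 BTU/lb

30.0985 BTU/lb


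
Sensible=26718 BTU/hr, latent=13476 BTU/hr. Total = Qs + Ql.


Qt = 26718 + 13476 = 40194 BTU/hr

40194 BTU/hr


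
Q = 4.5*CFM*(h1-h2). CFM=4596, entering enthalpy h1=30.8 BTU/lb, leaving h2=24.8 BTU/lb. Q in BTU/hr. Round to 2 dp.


Q = 4.5 * 4596 * (30.8 - 24.8) = 124092.00 BTU/hr

124092.00 BTU/hr


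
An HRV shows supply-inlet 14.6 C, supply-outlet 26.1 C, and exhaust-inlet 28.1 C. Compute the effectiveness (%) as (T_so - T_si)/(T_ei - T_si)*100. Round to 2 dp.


eff = (26.1-14.6)/(28.1-14.6)*100 = 85.19 %

85.19 %


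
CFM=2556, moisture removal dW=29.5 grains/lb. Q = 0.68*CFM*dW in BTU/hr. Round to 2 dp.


Q = 0.68 * 2556 * 29.5 = 51273.36 BTU/hr

51273.36 BTU/hr


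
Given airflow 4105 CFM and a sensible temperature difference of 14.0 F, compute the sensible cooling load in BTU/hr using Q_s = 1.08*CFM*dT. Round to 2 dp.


Q = 1.08 * 4105 * 14.0 = 62067.60 BTU/hr

62067.60 BTU/hr


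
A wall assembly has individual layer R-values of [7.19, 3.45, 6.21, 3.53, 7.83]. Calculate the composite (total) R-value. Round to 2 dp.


R_total = 7.19 + 3.45 + 6.21 + 3.53 + 7.83 = 28.21

28.21


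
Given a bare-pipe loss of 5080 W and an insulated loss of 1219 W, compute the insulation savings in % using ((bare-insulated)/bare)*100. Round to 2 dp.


Savings = ((5080-1219)/5080)*100 = 76.00 %

76.00 %


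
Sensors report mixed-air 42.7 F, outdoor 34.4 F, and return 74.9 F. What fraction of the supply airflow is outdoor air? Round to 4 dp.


frac = (42.7 - 74.9) / (34.4 - 74.9) = 0.7951

0.7951


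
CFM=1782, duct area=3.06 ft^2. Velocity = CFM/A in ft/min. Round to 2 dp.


V = 1782 / 3.06 = 582.35 ft/min

582.35 ft/min


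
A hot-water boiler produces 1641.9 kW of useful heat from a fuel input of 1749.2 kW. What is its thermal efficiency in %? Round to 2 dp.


eta = (1641.9/1749.2)*100 = 93.87 %

93.87 %


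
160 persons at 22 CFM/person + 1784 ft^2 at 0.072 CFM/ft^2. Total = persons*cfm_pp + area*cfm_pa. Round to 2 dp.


Total = 160*22 + 1784*0.072 = 3648.45 CFM

3648.45 CFM


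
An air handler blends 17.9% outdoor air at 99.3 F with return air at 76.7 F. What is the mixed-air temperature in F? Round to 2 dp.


T_mix = 76.7 + (17.9/100)*(99.3-76.7) = 80.75 F

80.75 F


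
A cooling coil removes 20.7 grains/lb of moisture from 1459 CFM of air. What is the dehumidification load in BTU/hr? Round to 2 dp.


Q = 0.68 * 1459 * 20.7 = 20536.88 BTU/hr

20536.88 BTU/hr


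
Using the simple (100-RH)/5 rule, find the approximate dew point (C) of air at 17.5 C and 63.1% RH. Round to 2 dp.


Td = 17.5 - (100-63.1)/5 = 10.12 C

10.12 C


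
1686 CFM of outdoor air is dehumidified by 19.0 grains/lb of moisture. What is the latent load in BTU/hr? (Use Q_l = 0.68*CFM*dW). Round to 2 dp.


Q = 0.68 * 1686 * 19.0 = 21783.12 BTU/hr

21783.12 BTU/hr


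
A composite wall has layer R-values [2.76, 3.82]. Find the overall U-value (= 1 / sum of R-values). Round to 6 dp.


R_total = 2.76 + 3.82 = 6.58
U = 1/6.58 = 0.151976

0.151976


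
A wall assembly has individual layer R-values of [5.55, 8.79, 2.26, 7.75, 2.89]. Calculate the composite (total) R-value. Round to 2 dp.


R_total = 5.55 + 8.79 + 2.26 + 7.75 + 2.89 = 27.24

27.24


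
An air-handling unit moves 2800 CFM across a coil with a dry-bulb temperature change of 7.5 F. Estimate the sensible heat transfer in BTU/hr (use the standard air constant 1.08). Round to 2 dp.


Q = 1.08 * 2800 * 7.5 = 22680.00 BTU/hr

22680.00 BTU/hr


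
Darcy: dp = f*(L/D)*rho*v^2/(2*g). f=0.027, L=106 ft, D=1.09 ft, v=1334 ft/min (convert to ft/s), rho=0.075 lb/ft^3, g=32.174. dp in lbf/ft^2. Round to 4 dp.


v_fps = 1334/60 = 22.2333 ft/s
dp = 0.027*(106/1.09)*0.075*22.2333^2/(2*32.174) = 1.5128 lbf/ft^2

1.5128 lbf/ft^2


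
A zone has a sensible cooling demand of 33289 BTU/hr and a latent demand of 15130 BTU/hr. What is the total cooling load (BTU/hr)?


Qt = 33289 + 15130 = 48419 BTU/hr

48419 BTU/hr


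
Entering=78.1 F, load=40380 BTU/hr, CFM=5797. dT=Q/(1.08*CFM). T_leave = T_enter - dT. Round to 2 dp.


dT = 40380/(1.08*5797) = 6.4497
T_leave = 78.1 - 6.4497 = 71.65 F

71.65 F


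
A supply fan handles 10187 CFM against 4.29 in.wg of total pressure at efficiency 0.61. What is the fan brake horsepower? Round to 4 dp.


BHP = 10187 * 4.29 / (6356 * 0.61) = 11.2717 hp

11.2717 hp


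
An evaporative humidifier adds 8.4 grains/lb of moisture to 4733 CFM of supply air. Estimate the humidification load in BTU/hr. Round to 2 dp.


Q = 0.68 * 4733 * 8.4 = 27034.90 BTU/hr

27034.90 BTU/hr


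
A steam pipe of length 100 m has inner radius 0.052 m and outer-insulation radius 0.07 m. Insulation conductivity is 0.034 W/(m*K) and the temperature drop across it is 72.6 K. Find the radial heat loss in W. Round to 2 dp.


Q = 2*pi*0.034*100*72.6/ln(0.07/0.052) = 5217.61 W

5217.61 W


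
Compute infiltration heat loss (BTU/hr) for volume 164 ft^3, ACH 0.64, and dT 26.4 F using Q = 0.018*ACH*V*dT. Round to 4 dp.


Q = 0.018 * 0.64 * 164 * 26.4 = 49.8770 BTU/hr

49.8770 BTU/hr


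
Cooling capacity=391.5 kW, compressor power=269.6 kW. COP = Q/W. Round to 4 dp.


COP = 391.5 / 269.6 = 1.4522

1.4522


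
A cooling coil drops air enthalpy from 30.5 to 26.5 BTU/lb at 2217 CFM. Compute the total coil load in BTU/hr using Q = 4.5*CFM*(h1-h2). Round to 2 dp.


Q = 4.5 * 2217 * (30.5 - 26.5) = 39906.00 BTU/hr

39906.00 BTU/hr


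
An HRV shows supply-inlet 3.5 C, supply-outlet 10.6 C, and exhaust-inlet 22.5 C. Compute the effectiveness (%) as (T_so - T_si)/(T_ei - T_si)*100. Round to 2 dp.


eff = (10.6-3.5)/(22.5-3.5)*100 = 37.37 %

37.37 %


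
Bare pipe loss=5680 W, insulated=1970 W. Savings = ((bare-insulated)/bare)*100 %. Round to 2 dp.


Savings = ((5680-1970)/5680)*100 = 65.32 %

65.32 %


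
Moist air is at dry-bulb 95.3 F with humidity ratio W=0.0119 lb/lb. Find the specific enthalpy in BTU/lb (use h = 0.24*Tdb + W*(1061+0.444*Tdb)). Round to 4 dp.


h = 0.24*95.3 + 0.0119*(1061+0.444*95.3) = 36.0014 BTU/lb

36.0014 BTU/lb


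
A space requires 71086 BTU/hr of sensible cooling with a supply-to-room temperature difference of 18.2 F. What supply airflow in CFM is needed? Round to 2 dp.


CFM = 71086 / (1.08 * 18.2) = 3616.50

3616.50 CFM


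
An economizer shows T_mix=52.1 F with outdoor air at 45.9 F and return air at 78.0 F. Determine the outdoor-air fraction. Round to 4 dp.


frac = (52.1 - 78.0) / (45.9 - 78.0) = 0.8069

0.8069


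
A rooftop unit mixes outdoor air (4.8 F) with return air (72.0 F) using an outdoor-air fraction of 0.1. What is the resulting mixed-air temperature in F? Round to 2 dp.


T_mix = 0.1*4.8 + 0.9*72.0 = 65.28 F

65.28 F


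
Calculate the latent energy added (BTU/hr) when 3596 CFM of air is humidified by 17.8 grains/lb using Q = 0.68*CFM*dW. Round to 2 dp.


Q = 0.68 * 3596 * 17.8 = 43525.98 BTU/hr

43525.98 BTU/hr


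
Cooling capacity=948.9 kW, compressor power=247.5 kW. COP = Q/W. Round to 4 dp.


COP = 948.9 / 247.5 = 3.8339

3.8339


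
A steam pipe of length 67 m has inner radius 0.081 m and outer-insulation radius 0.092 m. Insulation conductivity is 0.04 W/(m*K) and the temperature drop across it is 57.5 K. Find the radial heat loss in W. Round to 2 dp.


Q = 2*pi*0.04*67*57.5/ln(0.092/0.081) = 7603.61 W

7603.61 W


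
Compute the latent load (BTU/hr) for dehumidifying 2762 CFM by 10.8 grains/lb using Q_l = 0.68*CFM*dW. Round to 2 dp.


Q = 0.68 * 2762 * 10.8 = 20284.13 BTU/hr

20284.13 BTU/hr


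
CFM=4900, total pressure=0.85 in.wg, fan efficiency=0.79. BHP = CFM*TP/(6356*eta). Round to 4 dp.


BHP = 4900 * 0.85 / (6356 * 0.79) = 0.8295 hp

0.8295 hp


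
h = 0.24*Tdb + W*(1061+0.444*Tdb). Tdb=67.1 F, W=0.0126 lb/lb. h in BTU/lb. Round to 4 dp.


h = 0.24*67.1 + 0.0126*(1061+0.444*67.1) = 29.8480 BTU/lb

29.8480 BTU/lb


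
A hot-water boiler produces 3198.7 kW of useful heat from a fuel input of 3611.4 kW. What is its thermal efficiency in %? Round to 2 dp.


eta = (3198.7/3611.4)*100 = 88.57 %

88.57 %


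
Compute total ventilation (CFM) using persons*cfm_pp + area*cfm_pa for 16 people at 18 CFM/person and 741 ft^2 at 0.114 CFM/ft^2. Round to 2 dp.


Total = 16*18 + 741*0.114 = 372.47 CFM

372.47 CFM


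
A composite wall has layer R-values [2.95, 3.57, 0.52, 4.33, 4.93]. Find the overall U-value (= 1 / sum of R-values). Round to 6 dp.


R_total = 2.95 + 3.57 + 0.52 + 4.33 + 4.93 = 16.30
U = 1/16.30 = 0.061350

0.061350


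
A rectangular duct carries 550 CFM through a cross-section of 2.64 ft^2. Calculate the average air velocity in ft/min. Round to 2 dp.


V = 550 / 2.64 = 208.33 ft/min

208.33 ft/min


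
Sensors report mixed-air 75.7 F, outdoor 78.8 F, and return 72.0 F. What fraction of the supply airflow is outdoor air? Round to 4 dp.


frac = (75.7 - 72.0) / (78.8 - 72.0) = 0.5441

0.5441


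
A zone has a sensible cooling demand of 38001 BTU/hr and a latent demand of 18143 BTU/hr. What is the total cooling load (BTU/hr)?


Qt = 38001 + 18143 = 56144 BTU/hr

56144 BTU/hr


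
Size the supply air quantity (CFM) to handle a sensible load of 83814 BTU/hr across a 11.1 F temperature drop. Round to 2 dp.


CFM = 83814 / (1.08 * 11.1) = 6991.49

6991.49 CFM


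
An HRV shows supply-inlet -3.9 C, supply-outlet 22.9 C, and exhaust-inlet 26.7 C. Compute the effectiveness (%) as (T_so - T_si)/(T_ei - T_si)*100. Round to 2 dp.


eff = (22.9-(-3.9))/(26.7-(-3.9))*100 = 87.58 %

87.58 %


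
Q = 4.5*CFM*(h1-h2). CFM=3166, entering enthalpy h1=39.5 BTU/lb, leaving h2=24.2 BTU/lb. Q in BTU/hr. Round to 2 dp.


Q = 4.5 * 3166 * (39.5 - 24.2) = 217979.10 BTU/hr

217979.10 BTU/hr


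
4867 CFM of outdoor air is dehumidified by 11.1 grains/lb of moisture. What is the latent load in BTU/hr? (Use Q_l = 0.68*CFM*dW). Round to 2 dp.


Q = 0.68 * 4867 * 11.1 = 36736.12 BTU/hr

36736.12 BTU/hr


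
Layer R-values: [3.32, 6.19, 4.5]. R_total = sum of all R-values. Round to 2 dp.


R_total = 3.32 + 6.19 + 4.5 = 14.01

14.01


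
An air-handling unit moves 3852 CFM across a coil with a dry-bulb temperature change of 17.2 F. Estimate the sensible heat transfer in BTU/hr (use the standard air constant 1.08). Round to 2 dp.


Q = 1.08 * 3852 * 17.2 = 71554.75 BTU/hr

71554.75 BTU/hr


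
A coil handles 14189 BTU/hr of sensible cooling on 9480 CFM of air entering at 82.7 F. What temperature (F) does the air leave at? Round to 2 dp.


dT = 14189/(1.08*9480) = 1.3859
T_leave = 82.7 - 1.3859 = 81.31 F

81.31 F


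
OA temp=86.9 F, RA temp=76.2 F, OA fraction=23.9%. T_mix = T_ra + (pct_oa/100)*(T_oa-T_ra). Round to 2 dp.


T_mix = 76.2 + (23.9/100)*(86.9-76.2) = 78.76 F

78.76 F


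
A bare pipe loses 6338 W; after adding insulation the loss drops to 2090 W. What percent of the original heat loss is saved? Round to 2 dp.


Savings = ((6338-2090)/6338)*100 = 67.02 %

67.02 %


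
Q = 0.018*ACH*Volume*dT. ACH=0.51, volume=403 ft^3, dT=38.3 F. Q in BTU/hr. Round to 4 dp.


Q = 0.018 * 0.51 * 403 * 38.3 = 141.6924 BTU/hr

141.6924 BTU/hr


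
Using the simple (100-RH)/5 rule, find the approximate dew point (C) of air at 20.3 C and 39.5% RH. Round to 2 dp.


Td = 20.3 - (100-39.5)/5 = 8.20 C

8.20 C


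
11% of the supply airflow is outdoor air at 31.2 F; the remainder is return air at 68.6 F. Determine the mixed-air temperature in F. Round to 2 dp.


T_mix = 0.11*31.2 + 0.89*68.6 = 64.49 F

64.49 F


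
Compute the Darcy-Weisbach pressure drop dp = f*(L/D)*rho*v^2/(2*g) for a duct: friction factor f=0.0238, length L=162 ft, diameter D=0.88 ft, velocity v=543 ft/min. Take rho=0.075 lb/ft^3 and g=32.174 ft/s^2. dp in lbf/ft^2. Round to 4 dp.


v_fps = 543/60 = 9.05 ft/s
dp = 0.0238*(162/0.88)*0.075*9.05^2/(2*32.174) = 0.4182 lbf/ft^2

0.4182 lbf/ft^2


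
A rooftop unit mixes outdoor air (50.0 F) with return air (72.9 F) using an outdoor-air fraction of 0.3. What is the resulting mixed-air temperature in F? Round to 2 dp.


T_mix = 0.3*50.0 + 0.7*72.9 = 66.03 F

66.03 F


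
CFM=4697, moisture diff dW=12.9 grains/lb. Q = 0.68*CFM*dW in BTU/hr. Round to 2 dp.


Q = 0.68 * 4697 * 12.9 = 41202.08 BTU/hr

41202.08 BTU/hr


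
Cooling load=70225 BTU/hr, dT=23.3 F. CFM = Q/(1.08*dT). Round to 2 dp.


CFM = 70225 / (1.08 * 23.3) = 2790.69

2790.69 CFM


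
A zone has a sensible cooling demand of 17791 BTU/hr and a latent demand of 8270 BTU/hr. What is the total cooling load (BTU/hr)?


Qt = 17791 + 8270 = 26061 BTU/hr

26061 BTU/hr


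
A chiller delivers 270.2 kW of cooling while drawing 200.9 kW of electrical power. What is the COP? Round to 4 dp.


COP = 270.2 / 200.9 = 1.3449

1.3449


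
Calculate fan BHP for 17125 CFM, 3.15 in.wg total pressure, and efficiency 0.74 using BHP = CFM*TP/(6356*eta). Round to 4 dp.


BHP = 17125 * 3.15 / (6356 * 0.74) = 11.4690 hp

11.4690 hp


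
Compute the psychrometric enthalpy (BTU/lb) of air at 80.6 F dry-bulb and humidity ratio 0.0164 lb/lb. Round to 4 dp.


h = 0.24*80.6 + 0.0164*(1061+0.444*80.6) = 37.3313 BTU/lb

37.3313 BTU/lb


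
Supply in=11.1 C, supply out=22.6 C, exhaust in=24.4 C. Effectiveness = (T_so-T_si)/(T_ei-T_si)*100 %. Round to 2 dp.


eff = (22.6-11.1)/(24.4-11.1)*100 = 86.47 %

86.47 %


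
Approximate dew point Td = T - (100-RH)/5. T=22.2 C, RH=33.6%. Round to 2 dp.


Td = 22.2 - (100-33.6)/5 = 8.92 C

8.92 C


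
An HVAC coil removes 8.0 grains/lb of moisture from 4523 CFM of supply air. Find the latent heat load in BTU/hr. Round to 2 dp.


Q = 0.68 * 4523 * 8.0 = 24605.12 BTU/hr

24605.12 BTU/hr


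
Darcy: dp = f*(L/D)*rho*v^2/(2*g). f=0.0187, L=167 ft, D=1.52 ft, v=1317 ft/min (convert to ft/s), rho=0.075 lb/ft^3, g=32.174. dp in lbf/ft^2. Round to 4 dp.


v_fps = 1317/60 = 21.95 ft/s
dp = 0.0187*(167/1.52)*0.075*21.95^2/(2*32.174) = 1.1537 lbf/ft^2

1.1537 lbf/ft^2


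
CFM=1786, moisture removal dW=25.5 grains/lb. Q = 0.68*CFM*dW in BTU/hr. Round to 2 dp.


Q = 0.68 * 1786 * 25.5 = 30969.24 BTU/hr

30969.24 BTU/hr


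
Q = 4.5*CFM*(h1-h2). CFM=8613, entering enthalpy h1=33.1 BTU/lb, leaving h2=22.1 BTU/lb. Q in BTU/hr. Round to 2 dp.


Q = 4.5 * 8613 * (33.1 - 22.1) = 426343.50 BTU/hr

426343.50 BTU/hr


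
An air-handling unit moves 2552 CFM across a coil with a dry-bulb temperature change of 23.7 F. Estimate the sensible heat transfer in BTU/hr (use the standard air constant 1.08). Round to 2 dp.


Q = 1.08 * 2552 * 23.7 = 65320.99 BTU/hr

65320.99 BTU/hr


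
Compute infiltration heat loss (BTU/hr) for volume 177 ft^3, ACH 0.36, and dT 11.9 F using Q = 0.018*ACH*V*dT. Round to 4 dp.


Q = 0.018 * 0.36 * 177 * 11.9 = 13.6488 BTU/hr

13.6488 BTU/hr


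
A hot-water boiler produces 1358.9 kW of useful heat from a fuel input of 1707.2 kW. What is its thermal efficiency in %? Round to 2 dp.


eta = (1358.9/1707.2)*100 = 79.60 %

79.60 %


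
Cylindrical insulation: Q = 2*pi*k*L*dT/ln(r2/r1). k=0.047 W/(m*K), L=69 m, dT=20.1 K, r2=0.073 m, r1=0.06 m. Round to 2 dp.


Q = 2*pi*0.047*69*20.1/ln(0.073/0.06) = 2088.39 W

2088.39 W


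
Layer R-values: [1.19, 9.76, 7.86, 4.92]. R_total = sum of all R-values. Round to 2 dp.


R_total = 1.19 + 9.76 + 7.86 + 4.92 = 23.73

23.73


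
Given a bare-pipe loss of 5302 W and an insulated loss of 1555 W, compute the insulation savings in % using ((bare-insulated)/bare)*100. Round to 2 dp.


Savings = ((5302-1555)/5302)*100 = 70.67 %

70.67 %


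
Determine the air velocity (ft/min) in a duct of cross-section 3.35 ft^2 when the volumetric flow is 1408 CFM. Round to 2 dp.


V = 1408 / 3.35 = 420.30 ft/min

420.30 ft/min


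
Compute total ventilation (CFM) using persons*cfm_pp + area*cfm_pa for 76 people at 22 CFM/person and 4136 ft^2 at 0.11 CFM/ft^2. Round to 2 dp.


Total = 76*22 + 4136*0.11 = 2126.96 CFM

2126.96 CFM


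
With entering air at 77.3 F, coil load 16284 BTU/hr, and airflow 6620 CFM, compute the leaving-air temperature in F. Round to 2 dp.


dT = 16284/(1.08*6620) = 2.2776
T_leave = 77.3 - 2.2776 = 75.02 F

75.02 F


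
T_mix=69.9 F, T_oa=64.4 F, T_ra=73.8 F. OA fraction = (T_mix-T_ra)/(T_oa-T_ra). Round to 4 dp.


frac = (69.9 - 73.8) / (64.4 - 73.8) = 0.4149

0.4149


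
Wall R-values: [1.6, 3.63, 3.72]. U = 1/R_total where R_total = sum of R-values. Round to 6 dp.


R_total = 1.6 + 3.63 + 3.72 = 8.95
U = 1/8.95 = 0.111732

0.111732


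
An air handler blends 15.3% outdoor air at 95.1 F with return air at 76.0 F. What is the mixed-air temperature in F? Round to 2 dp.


T_mix = 76.0 + (15.3/100)*(95.1-76.0) = 78.92 F

78.92 F


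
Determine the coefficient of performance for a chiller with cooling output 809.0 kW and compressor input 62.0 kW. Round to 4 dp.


COP = 809.0 / 62.0 = 13.0484

13.0484


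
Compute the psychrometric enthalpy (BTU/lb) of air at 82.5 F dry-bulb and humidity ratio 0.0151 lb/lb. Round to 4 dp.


h = 0.24*82.5 + 0.0151*(1061+0.444*82.5) = 36.3742 BTU/lb

36.3742 BTU/lb


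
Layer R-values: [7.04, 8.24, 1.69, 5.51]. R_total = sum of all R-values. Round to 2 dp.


R_total = 7.04 + 8.24 + 1.69 + 5.51 = 22.48

22.48


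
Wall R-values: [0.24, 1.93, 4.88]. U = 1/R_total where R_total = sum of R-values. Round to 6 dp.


R_total = 0.24 + 1.93 + 4.88 = 7.05
U = 1/7.05 = 0.141844

0.141844


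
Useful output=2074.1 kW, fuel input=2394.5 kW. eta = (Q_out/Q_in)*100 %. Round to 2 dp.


eta = (2074.1/2394.5)*100 = 86.62 %

86.62 %


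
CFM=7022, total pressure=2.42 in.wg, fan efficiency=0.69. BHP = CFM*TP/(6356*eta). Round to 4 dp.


BHP = 7022 * 2.42 / (6356 * 0.69) = 3.8747 hp

3.8747 hp


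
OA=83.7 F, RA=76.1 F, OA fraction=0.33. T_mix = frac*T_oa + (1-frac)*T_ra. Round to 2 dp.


T_mix = 0.33*83.7 + 0.67*76.1 = 78.61 F

78.61 F


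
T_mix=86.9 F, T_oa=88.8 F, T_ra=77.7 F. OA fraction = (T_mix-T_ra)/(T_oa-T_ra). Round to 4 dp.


frac = (86.9 - 77.7) / (88.8 - 77.7) = 0.8288

0.8288


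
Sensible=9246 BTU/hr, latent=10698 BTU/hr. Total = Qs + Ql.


Qt = 9246 + 10698 = 19944 BTU/hr

19944 BTU/hr


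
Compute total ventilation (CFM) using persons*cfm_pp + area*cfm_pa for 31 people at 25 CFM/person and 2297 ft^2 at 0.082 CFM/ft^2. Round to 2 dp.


Total = 31*25 + 2297*0.082 = 963.35 CFM

963.35 CFM


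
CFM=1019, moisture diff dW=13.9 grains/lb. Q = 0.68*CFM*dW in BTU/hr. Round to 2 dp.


Q = 0.68 * 1019 * 13.9 = 9631.59 BTU/hr

9631.59 BTU/hr
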